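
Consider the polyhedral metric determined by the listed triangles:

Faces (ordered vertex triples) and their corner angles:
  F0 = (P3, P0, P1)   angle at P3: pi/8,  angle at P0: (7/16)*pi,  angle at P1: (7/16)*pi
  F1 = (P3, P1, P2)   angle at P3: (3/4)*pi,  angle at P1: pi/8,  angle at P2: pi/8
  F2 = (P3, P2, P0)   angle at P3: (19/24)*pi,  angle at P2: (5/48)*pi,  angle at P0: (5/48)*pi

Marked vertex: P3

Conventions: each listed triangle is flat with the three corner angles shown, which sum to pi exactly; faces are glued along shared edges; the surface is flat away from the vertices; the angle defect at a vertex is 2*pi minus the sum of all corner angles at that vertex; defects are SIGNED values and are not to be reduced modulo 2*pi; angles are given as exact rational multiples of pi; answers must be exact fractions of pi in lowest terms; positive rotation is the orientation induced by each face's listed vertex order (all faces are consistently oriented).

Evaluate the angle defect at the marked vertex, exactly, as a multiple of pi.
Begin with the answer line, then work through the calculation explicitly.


Answer: defect(P3) = pi/3

Sum of corner angles at P3: (5/3)*pi
defect = 2*pi - (5/3)*pi


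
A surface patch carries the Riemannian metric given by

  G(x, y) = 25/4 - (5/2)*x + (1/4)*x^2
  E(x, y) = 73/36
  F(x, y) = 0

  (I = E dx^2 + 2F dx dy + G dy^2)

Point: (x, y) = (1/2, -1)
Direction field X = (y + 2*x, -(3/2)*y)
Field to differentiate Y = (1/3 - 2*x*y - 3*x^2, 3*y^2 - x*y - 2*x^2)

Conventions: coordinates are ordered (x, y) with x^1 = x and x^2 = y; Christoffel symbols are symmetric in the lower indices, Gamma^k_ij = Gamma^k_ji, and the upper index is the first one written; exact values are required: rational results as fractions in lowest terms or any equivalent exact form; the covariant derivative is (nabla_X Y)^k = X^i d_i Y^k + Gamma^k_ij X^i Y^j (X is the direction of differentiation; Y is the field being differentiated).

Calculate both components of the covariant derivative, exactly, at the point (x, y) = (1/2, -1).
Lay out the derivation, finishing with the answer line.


E = 73/36, F = 0, G = 81/16 at the point
E_x = 0, E_y = 0, F_x = 0, F_y = 0, G_x = -9/4, G_y = 0
EG - F^2 = 657/64;  g^inv = (64/657) * [[81/16, 0], [0, 73/36]]
first-kind symbols [ij,l] = (1/2)(d_i g_jl + d_j g_il - d_l g_ij): [xx,x] = E_x/2 = 0, [xx,y] = F_x - E_y/2 = 0, [xy,x] = E_y/2 = 0, [xy,y] = G_x/2 = -9/8, [yy,x] = F_y - G_x/2 = 9/8, [yy,y] = G_y/2 = 0
Gamma^x_ij = (G*[ij,x] - F*[ij,y])/(EG - F^2), Gamma^y_ij = (E*[ij,y] - F*[ij,x])/(EG - F^2)
Gamma_xxx = 0, Gamma_xxy = 0, Gamma_xyy = 81/146, Gamma_yxx = 0, Gamma_yxy = -2/9, Gamma_yyy = 0
X = (0, 3/2), Y = (7/12, 3) at the point

Answer: (nabla_X Y)^x = 291/292, (nabla_X Y)^y = -179/18


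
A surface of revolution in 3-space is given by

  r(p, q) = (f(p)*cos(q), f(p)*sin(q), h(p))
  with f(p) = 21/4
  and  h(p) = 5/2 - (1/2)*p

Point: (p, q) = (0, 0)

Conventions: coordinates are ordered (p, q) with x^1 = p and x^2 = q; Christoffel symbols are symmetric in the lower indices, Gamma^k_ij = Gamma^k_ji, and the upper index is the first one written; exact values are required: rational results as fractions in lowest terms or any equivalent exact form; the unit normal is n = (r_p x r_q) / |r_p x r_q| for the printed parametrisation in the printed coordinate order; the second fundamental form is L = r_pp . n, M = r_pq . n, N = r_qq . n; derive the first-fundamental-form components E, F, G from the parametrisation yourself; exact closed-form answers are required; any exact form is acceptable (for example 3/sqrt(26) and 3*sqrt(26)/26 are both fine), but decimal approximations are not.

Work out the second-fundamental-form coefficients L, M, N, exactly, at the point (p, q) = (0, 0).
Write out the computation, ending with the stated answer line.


f = 21/4, f' = 0, f'' = 0, h' = -1/2, h'' = 0
E = 1/4, F = 0, G = 441/16; answer radicand W^2 = 1/4
unnormalised second-form numerators: l = 0, m = 0, n = -21/8; L = l/sqrt(1/4), and similarly M = m/sqrt(W^2), N = n/sqrt(W^2)

Answer: L = 0, M = 0, N = -21/4


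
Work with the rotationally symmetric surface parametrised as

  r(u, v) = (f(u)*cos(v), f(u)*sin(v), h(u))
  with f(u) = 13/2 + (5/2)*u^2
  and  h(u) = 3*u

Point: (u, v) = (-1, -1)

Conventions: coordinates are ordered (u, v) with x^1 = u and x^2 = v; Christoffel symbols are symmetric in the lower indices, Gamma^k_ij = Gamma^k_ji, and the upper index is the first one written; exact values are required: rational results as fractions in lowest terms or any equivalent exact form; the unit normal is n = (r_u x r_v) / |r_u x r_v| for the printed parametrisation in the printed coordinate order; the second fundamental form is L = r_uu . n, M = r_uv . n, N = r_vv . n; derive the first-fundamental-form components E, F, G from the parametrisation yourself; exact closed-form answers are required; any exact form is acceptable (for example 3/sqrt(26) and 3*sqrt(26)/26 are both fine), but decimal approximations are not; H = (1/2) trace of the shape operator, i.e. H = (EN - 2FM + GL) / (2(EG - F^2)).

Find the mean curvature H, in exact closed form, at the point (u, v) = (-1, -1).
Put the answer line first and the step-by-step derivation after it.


Answer: H = -11*sqrt(34)/6936

f = 9, f' = -5, f'' = 5, h' = 3, h'' = 0
E = 34, F = 0, G = 81; answer radicand W^2 = 34
unnormalised second-form numerators: l = -15, m = 0, n = 27; L = l/sqrt(34), and similarly M = m/sqrt(W^2), N = n/sqrt(W^2)
H = (E*n - 2*F*m + G*l) / (2*(EG - F^2)*sqrt(W^2)); E*n - 2*F*m + G*l = -297, EG - F^2 = 2754, so H = (-11/204)/sqrt(34)


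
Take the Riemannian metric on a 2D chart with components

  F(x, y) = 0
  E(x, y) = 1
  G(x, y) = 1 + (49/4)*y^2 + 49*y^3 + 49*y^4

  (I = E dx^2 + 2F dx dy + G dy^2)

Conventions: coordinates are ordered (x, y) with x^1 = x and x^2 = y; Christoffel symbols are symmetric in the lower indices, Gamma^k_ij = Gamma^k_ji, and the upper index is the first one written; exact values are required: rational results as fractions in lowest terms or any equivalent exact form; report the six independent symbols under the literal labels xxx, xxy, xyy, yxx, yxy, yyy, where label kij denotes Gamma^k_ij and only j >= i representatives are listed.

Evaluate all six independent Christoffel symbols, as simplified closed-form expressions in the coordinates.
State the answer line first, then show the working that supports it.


Answer: Gamma_xxx = 0, Gamma_xxy = 0, Gamma_xyy = 0, Gamma_yxx = 0, Gamma_yxy = 0, Gamma_yyy = (392*y^3 + 294*y^2 + 49*y)/(196*y^4 + 196*y^3 + 49*y^2 + 4)

E = 1; F = 0; G = 1 + (49/4)*y^2 + 49*y^3 + 49*y^4
Gamma^k_ij = (1/2) g^{kl} (d_i g_jl + d_j g_il - d_l g_ij), with g^inv = (1/(EG-F^2)) [[G, -F], [-F, E]]
first partials: E_x = 0, E_y = 0, F_x = 0, F_y = 0, G_x = 0, G_y = (49/2)*y + 147*y^2 + 196*y^3
D = EG - F^2 = 1 + (49/4)*y^2 + 49*y^3 + 49*y^4
expanded: Gamma^x_xx = (G E_x - 2F F_x + F E_y)/(2D), Gamma^x_xy = (G E_y - F G_x)/(2D), Gamma^x_yy = (2G F_y - G G_x - F G_y)/(2D), Gamma^y_xx = (2E F_x - E E_y - F E_x)/(2D), Gamma^y_xy = (E G_x - F E_y)/(2D), Gamma^y_yy = (E G_y - 2F F_y + F G_x)/(2D); substitute and cancel common factors


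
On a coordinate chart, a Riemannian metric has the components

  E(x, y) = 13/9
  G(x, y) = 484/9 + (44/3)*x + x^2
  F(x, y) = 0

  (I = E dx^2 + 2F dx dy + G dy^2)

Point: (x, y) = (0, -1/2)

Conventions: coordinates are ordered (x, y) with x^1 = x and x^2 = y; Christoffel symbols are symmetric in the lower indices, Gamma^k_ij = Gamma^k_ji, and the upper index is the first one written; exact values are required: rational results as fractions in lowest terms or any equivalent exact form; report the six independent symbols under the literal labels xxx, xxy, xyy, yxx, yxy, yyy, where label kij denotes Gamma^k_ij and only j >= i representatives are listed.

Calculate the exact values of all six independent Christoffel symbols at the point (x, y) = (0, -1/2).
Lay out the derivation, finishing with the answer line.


E = 13/9, F = 0, G = 484/9 at the point
E_x = 0, E_y = 0, F_x = 0, F_y = 0, G_x = 44/3, G_y = 0
EG - F^2 = 6292/81;  g^inv = (81/6292) * [[484/9, 0], [0, 13/9]]
first-kind symbols [ij,l] = (1/2)(d_i g_jl + d_j g_il - d_l g_ij): [xx,x] = E_x/2 = 0, [xx,y] = F_x - E_y/2 = 0, [xy,x] = E_y/2 = 0, [xy,y] = G_x/2 = 22/3, [yy,x] = F_y - G_x/2 = -22/3, [yy,y] = G_y/2 = 0
Gamma^x_ij = (G*[ij,x] - F*[ij,y])/(EG - F^2), Gamma^y_ij = (E*[ij,y] - F*[ij,x])/(EG - F^2)

Answer: Gamma_xxx = 0, Gamma_xxy = 0, Gamma_xyy = -66/13, Gamma_yxx = 0, Gamma_yxy = 3/22, Gamma_yyy = 0


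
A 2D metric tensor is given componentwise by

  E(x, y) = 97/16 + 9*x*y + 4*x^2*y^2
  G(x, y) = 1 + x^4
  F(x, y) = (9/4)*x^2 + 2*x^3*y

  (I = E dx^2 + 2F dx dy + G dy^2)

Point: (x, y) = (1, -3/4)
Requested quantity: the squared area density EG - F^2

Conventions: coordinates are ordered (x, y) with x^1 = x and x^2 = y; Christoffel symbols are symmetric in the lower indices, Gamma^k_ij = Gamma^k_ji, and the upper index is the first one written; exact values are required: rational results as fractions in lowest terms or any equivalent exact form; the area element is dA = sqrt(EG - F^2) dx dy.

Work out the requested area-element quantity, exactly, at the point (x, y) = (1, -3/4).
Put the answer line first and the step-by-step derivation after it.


Answer: EG - F^2 = 41/16

E = 25/16, F = 3/4, G = 2; EG - F^2 = 41/16


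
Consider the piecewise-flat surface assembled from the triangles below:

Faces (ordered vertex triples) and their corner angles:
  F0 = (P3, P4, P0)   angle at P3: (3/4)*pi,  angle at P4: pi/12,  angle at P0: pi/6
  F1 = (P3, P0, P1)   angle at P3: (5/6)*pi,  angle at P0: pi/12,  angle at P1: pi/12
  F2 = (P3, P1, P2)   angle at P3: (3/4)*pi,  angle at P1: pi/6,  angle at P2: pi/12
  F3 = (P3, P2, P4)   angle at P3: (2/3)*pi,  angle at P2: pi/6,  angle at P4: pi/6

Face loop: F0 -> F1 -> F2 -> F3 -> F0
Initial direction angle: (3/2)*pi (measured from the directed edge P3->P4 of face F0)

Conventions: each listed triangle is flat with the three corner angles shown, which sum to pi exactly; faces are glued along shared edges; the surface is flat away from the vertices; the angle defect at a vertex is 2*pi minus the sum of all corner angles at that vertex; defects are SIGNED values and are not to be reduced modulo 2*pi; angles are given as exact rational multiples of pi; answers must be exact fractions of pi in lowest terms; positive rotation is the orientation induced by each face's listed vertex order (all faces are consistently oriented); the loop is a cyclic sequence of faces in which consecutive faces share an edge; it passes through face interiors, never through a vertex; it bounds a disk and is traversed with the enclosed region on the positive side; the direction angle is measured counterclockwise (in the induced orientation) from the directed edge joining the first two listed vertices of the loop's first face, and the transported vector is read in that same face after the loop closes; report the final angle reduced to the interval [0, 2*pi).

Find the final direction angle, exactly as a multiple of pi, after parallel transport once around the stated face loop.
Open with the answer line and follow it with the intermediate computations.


Answer: final direction angle = pi/2

enclosed vertex P3: corner angles sum to 3*pi, defect = 2*pi - 3*pi = -pi
final direction = starting direction + enclosed defect total, reduced mod 2*pi (induced orientation)
final angle = (3/2)*pi - pi = pi/2 (mod 2*pi)


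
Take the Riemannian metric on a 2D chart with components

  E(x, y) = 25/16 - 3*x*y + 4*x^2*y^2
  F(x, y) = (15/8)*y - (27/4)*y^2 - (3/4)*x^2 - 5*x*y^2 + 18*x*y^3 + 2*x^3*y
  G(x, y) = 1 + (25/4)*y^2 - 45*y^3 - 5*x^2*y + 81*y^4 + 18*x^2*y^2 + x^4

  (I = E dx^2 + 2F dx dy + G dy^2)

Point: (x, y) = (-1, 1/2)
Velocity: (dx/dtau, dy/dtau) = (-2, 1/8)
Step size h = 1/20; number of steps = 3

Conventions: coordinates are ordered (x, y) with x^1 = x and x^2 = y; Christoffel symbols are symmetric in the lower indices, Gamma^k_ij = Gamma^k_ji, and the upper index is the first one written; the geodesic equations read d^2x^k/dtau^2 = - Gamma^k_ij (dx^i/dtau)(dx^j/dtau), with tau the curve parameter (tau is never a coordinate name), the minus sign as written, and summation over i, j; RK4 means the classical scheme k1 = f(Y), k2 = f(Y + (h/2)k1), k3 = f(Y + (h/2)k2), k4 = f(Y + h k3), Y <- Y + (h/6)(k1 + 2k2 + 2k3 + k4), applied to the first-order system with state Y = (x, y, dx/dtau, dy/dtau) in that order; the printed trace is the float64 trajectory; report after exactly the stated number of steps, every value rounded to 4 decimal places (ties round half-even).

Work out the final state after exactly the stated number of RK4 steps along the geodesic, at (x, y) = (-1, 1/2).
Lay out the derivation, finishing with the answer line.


f(Y) = (dx/dtau, dy/dtau, -Gamma^x_ij Y'^i Y'^j, -Gamma^y_ij Y'^i Y'^j) with the Gammas evaluated at the stage position; h = 0.050000; intermediate values shown to 6 dp
step 0: x = -1.0000, y = 0.5000, dx/dtau = -2.0000, dy/dtau = 0.1250
step 1:
  k1: at (x, y) = (-1.000000, 0.500000), (dx/dtau, dy/dtau) = (-2.000000, 0.125000); Gamma_xxx = -0.217054, Gamma_xxy = 0.434109, Gamma_xyy = -1.410853, Gamma_yxx = 0.248062, Gamma_yxy = -0.496124, Gamma_yyy = 1.612403; k1 = (-2.000000, 0.125000, 1.107316, -1.265504)
  k2: at (x, y) = (-1.050000, 0.503125), (dx/dtau, dy/dtau) = (-1.972317, 0.093362); Gamma_xxx = -0.207272, Gamma_xxy = 0.432568, Gamma_xyy = -1.350487, Gamma_yxx = 0.243566, Gamma_yxy = -0.508313, Gamma_yyy = 1.586964; k2 = (-1.972317, 0.093362, 0.977373, -1.148516)
  k3: at (x, y) = (-1.049308, 0.502334), (dx/dtau, dy/dtau) = (-1.975566, 0.096287); Gamma_xxx = -0.207543, Gamma_xxy = 0.433529, Gamma_xyy = -1.351440, Gamma_yxx = 0.243440, Gamma_yxy = -0.508514, Gamma_yyy = 1.585190; k3 = (-1.975566, 0.096287, 0.987474, -1.158271)
  k4: at (x, y) = (-1.098778, 0.504814), (dx/dtau, dy/dtau) = (-1.950626, 0.067086); Gamma_xxx = -0.198243, Gamma_xxy = 0.431495, Gamma_xyy = -1.293304, Gamma_yxx = 0.238700, Gamma_yxy = -0.519554, Gamma_yyy = 1.557242; k4 = (-1.950626, 0.067086, 0.873054, -1.051227)
  Y <- Y + (h/6)(k1 + 2k2 + 2k3 + k4): x = -1.0987, y = 0.5048, dx/dtau = -1.9507, dy/dtau = 0.0672
step 2:
  k1: at (x, y) = (-1.098720, 0.504762), (dx/dtau, dy/dtau) = (-1.950749, 0.067247); Gamma_xxx = -0.198262, Gamma_xxy = 0.431558, Gamma_xyy = -1.293376, Gamma_yxx = 0.238695, Gamma_yxy = -0.519569, Gamma_yyy = 1.557143; k1 = (-1.950749, 0.067247, 0.873544, -1.051693)
  k2: at (x, y) = (-1.147489, 0.506443), (dx/dtau, dy/dtau) = (-1.928911, 0.040955); Gamma_xxx = -0.189493, Gamma_xxy = 0.429349, Gamma_xyy = -1.237728, Gamma_yxx = 0.233758, Gamma_yxy = -0.529645, Gamma_yyy = 1.526861; k2 = (-1.928911, 0.040955, 0.774957, -0.955986)
  k3: at (x, y) = (-1.146943, 0.505785), (dx/dtau, dy/dtau) = (-1.931376, 0.043348); Gamma_xxx = -0.189678, Gamma_xxy = 0.430124, Gamma_xyy = -1.238333, Gamma_yxx = 0.233684, Gamma_yxy = -0.529912, Gamma_yyy = 1.525627; k3 = (-1.931376, 0.043348, 0.781888, -0.963286)
  k4: at (x, y) = (-1.195289, 0.506929), (dx/dtau, dy/dtau) = (-1.911655, 0.019083); Gamma_xxx = -0.181309, Gamma_xxy = 0.427508, Gamma_xyy = -1.184702, Gamma_yxx = 0.228657, Gamma_yxy = -0.539151, Gamma_yyy = 1.494084; k4 = (-1.911655, 0.019083, 0.694202, -0.875491)
  Y <- Y + (h/6)(k1 + 2k2 + 2k3 + k4): x = -1.1952, y = 0.5069, dx/dtau = -1.9117, dy/dtau = 0.0192
step 3:
  k1: at (x, y) = (-1.195245, 0.506886), (dx/dtau, dy/dtau) = (-1.911737, 0.019200); Gamma_xxx = -0.181321, Gamma_xxy = 0.427558, Gamma_xyy = -1.184746, Gamma_yxx = 0.228654, Gamma_yxy = -0.539169, Gamma_yyy = 1.494016; k1 = (-1.911737, 0.019200, 0.694505, -0.875801)
  k2: at (x, y) = (-1.243038, 0.507366), (dx/dtau, dy/dtau) = (-1.894375, -0.002695); Gamma_xxx = -0.173378, Gamma_xxy = 0.424774, Gamma_xyy = -1.133253, Gamma_yxx = 0.223561, Gamma_yxy = -0.547720, Gamma_yyy = 1.461259; k2 = (-1.894375, -0.002695, 0.617866, -0.796700)
  k3: at (x, y) = (-1.242604, 0.506819), (dx/dtau, dy/dtau) = (-1.896291, -0.000718); Gamma_xxx = -0.173503, Gamma_xxy = 0.425389, Gamma_xyy = -1.133602, Gamma_yxx = 0.223515, Gamma_yxy = -0.548008, Gamma_yyy = 1.460364; k3 = (-1.896291, -0.000718, 0.622744, -0.802250)
  k4: at (x, y) = (-1.290059, 0.506850), (dx/dtau, dy/dtau) = (-1.880600, -0.020913); Gamma_xxx = -0.165891, Gamma_xxy = 0.422235, Gamma_xyy = -1.083899, Gamma_yxx = 0.218412, Gamma_yxy = -0.555912, Gamma_yyy = 1.427056; k4 = (-1.880600, -0.020913, 0.553963, -0.729345)
  Y <- Y + (h/6)(k1 + 2k2 + 2k3 + k4): x = -1.2900, y = 0.5068, dx/dtau = -1.8807, dy/dtau = -0.0208

Answer: x = -1.2900, y = 0.5068, dx/dtau = -1.8807, dy/dtau = -0.0208


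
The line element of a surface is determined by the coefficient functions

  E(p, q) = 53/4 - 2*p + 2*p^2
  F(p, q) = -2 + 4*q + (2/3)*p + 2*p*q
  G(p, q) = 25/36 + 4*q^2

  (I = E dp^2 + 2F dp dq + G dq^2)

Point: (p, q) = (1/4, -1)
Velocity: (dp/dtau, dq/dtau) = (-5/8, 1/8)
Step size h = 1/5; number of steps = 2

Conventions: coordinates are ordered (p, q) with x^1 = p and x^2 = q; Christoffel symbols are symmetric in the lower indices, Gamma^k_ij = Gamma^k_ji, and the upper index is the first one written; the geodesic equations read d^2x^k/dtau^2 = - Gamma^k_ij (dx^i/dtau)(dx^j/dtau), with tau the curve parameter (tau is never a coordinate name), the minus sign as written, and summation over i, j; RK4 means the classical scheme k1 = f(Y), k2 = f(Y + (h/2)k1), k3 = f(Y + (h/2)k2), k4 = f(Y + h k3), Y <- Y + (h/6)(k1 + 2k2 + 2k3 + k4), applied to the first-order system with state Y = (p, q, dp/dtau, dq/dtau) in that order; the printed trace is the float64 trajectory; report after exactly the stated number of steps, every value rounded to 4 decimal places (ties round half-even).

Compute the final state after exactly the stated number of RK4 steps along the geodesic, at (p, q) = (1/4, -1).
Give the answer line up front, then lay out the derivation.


Answer: p = 0.0154, q = -0.9186, dp/dtau = -0.5508, dq/dtau = 0.2809

f(Y) = (dp/dtau, dq/dtau, -Gamma^p_ij Y'^i Y'^j, -Gamma^q_ij Y'^i Y'^j) with the Gammas evaluated at the stage position; h = 0.200000; intermediate values shown to 6 dp
step 0: p = 0.2500, q = -1.0000, dp/dtau = -0.6250, dq/dtau = 0.1250
step 1:
  k1: at (p, q) = (0.250000, -1.000000), (dp/dtau, dq/dtau) = (-0.625000, 0.125000); Gamma_ppp = -0.530828, Gamma_ppq = 0.000000, Gamma_pqq = -0.207003, Gamma_qpp = -1.000171, Gamma_qpq = 0.000000, Gamma_qqq = -1.131341; k1 = (-0.625000, 0.125000, 0.210589, 0.408369)
  k2: at (p, q) = (0.187500, -0.987500), (dp/dtau, dq/dtau) = (-0.603941, 0.165837); Gamma_ppp = -0.520192, Gamma_ppq = 0.000000, Gamma_pqq = -0.206990, Gamma_qpp = -0.986075, Gamma_qpq = 0.000000, Gamma_qqq = -1.138692; k2 = (-0.603941, 0.165837, 0.195430, 0.390982)
  k3: at (p, q) = (0.189606, -0.983416), (dp/dtau, dq/dtau) = (-0.605457, 0.164098); Gamma_ppp = -0.520960, Gamma_ppq = 0.000000, Gamma_pqq = -0.207514, Gamma_qpp = -0.990558, Gamma_qpq = 0.000000, Gamma_qqq = -1.143169; k3 = (-0.605457, 0.164098, 0.196560, 0.393901)
  k4: at (p, q) = (0.128909, -0.967180), (dp/dtau, dq/dtau) = (-0.585688, 0.203780); Gamma_ppp = -0.511267, Gamma_ppq = 0.000000, Gamma_pqq = -0.207890, Gamma_qpp = -0.980959, Gamma_qpq = 0.000000, Gamma_qqq = -1.154761; k4 = (-0.585688, 0.203780, 0.184013, 0.384452)
  Y <- Y + (h/6)(k1 + 2k2 + 2k3 + k4): p = 0.1290, q = -0.9670, dp/dtau = -0.5857, dq/dtau = 0.2038
step 2:
  k1: at (p, q) = (0.129017, -0.967045), (dp/dtau, dq/dtau) = (-0.585714, 0.203753); Gamma_ppp = -0.511300, Gamma_ppq = 0.000000, Gamma_pqq = -0.207910, Gamma_qpp = -0.981123, Gamma_qpq = 0.000000, Gamma_qqq = -1.154917; k1 = (-0.585714, 0.203753, 0.184038, 0.384532)
  k2: at (p, q) = (0.070446, -0.946670), (dp/dtau, dq/dtau) = (-0.567310, 0.242206); Gamma_ppp = -0.502675, Gamma_ppq = 0.000000, Gamma_pqq = -0.208815, Gamma_qpp = -0.976573, Gamma_qpq = 0.000000, Gamma_qqq = -1.171503; k2 = (-0.567310, 0.242206, 0.174031, 0.383026)
  k3: at (p, q) = (0.072286, -0.942824), (dp/dtau, dq/dtau) = (-0.568311, 0.242055); Gamma_ppp = -0.503388, Gamma_ppq = 0.000000, Gamma_pqq = -0.209361, Gamma_qpp = -0.980807, Gamma_qpq = 0.000000, Gamma_qqq = -1.175975; k3 = (-0.568311, 0.242055, 0.174850, 0.385679)
  k4: at (p, q) = (0.015355, -0.918634), (dp/dtau, dq/dtau) = (-0.550744, 0.280889); Gamma_ppp = -0.495739, Gamma_ppq = 0.000000, Gamma_pqq = -0.210860, Gamma_qpp = -0.980983, Gamma_qpq = 0.000000, Gamma_qqq = -1.197755; k4 = (-0.550744, 0.280889, 0.167003, 0.392052)
  Y <- Y + (h/6)(k1 + 2k2 + 2k3 + k4): p = 0.0154, q = -0.9186, dp/dtau = -0.5508, dq/dtau = 0.2809


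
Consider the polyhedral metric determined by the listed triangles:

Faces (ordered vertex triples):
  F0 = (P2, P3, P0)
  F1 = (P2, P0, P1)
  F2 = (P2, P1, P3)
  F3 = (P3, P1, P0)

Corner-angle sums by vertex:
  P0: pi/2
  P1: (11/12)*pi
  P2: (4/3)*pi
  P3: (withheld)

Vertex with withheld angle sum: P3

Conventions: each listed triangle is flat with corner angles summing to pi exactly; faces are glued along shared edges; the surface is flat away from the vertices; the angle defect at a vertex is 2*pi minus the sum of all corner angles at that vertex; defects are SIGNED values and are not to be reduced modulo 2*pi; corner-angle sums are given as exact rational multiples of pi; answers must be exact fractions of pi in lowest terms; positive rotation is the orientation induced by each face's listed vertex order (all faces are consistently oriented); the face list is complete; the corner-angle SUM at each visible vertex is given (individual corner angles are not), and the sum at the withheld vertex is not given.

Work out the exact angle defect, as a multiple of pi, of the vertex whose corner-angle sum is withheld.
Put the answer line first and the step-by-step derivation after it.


Answer: defect(P3) = (3/4)*pi

V = 4, E = 6, F = 4; chi = V - E + F = 2
Gauss-Bonnet: total defect = 2*pi*chi = 4*pi; visible defects sum to (13/4)*pi


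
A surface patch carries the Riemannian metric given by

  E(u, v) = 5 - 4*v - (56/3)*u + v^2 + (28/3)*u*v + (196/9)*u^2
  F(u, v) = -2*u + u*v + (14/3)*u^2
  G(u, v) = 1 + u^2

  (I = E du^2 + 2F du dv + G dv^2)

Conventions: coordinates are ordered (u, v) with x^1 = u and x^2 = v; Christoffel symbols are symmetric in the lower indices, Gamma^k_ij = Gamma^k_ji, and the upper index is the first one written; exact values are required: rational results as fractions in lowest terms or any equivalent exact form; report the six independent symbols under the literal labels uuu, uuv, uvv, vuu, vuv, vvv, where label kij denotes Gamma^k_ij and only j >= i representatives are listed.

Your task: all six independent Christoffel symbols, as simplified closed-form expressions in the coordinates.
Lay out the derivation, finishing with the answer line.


E = 5 - 4*v - (56/3)*u + v^2 + (28/3)*u*v + (196/9)*u^2; F = -2*u + u*v + (14/3)*u^2; G = 1 + u^2
Gamma^k_ij = (1/2) g^{kl} (d_i g_jl + d_j g_il - d_l g_ij), with g^inv = (1/(EG-F^2)) [[G, -F], [-F, E]]
first partials: E_u = -56/3 + (28/3)*v + (392/9)*u, E_v = -4 + 2*v + (28/3)*u, F_u = -2 + v + (28/3)*u, F_v = u, G_u = 2*u, G_v = 0
D = EG - F^2 = 5 - 4*v - (56/3)*u + v^2 + (28/3)*u*v + (205/9)*u^2
expanded: Gamma^u_uu = (G E_u - 2F F_u + F E_v)/(2D), Gamma^u_uv = (G E_v - F G_u)/(2D), Gamma^u_vv = (2G F_v - G G_u - F G_v)/(2D), Gamma^v_uu = (2E F_u - E E_v - F E_u)/(2D), Gamma^v_uv = (E G_u - F E_v)/(2D), Gamma^v_vv = (E G_v - 2F F_v + F G_u)/(2D); substitute and cancel common factors

Answer: Gamma_uuu = (196*u + 42*v - 84)/(205*u^2 + 84*u*v - 168*u + 9*v^2 - 36*v + 45), Gamma_uuv = (42*u + 9*v - 18)/(205*u^2 + 84*u*v - 168*u + 9*v^2 - 36*v + 45), Gamma_uvv = 0, Gamma_vuu = 42*u/(205*u^2 + 84*u*v - 168*u + 9*v^2 - 36*v + 45), Gamma_vuv = 9*u/(205*u^2 + 84*u*v - 168*u + 9*v^2 - 36*v + 45), Gamma_vvv = 0


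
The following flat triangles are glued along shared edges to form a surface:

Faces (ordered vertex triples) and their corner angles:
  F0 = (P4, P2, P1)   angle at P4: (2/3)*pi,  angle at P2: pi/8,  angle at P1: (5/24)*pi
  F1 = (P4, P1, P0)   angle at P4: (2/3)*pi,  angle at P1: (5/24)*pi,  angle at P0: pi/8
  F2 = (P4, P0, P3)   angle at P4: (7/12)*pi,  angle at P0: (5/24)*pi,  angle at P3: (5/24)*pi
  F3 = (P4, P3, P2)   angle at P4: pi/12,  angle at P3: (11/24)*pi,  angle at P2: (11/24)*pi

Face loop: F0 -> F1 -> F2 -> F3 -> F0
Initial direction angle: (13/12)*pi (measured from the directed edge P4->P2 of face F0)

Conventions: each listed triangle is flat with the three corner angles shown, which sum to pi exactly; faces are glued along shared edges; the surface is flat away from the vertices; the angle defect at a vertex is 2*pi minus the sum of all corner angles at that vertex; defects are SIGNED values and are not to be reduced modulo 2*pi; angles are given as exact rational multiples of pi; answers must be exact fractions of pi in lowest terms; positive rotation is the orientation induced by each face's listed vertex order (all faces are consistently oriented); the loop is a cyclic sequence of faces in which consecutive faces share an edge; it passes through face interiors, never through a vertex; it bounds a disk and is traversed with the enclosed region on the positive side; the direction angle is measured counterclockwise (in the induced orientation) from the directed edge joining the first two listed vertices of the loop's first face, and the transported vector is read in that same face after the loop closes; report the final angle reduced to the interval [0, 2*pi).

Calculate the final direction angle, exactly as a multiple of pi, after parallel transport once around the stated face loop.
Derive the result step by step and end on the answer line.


enclosed vertex P4: corner angles sum to 2*pi, defect = 2*pi - 2*pi = 0
adding the enclosed defects to the starting angle (mod 2*pi, induced orientation) gives the holonomy
final angle = (13/12)*pi + 0 = (13/12)*pi (mod 2*pi)

Answer: final direction angle = (13/12)*pi


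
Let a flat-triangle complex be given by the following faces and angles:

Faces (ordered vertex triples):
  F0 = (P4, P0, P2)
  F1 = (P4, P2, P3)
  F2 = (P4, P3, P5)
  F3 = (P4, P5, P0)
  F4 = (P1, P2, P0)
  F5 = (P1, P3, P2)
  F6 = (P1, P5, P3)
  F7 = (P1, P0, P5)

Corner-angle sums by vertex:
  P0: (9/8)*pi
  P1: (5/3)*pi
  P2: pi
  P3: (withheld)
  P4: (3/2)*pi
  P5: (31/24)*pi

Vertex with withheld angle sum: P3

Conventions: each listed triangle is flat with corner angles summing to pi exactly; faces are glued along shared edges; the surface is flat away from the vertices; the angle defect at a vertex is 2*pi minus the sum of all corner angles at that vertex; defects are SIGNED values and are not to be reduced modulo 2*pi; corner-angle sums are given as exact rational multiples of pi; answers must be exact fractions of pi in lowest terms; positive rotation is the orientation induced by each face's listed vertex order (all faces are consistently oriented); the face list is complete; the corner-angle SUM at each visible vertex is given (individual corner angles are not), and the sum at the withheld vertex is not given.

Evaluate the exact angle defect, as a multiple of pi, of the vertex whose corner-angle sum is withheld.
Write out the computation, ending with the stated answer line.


V = 6, E = 12, F = 8; chi = V - E + F = 2
Gauss-Bonnet: total defect = 2*pi*chi = 4*pi; visible defects sum to (41/12)*pi

Answer: defect(P3) = (7/12)*pi


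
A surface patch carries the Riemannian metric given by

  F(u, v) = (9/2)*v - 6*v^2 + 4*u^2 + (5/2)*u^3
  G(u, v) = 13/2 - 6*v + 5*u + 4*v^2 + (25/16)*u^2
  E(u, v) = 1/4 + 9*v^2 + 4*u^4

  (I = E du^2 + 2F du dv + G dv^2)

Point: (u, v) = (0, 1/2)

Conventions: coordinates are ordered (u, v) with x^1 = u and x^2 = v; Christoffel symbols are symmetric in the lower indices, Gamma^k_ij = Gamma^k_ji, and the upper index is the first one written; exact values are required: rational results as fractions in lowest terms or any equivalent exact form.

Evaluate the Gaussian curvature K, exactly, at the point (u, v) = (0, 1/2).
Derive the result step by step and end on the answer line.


E = 5/2, F = 3/4, G = 9/2, EG - F^2 = 171/16 at the point
E_u = 0, E_v = 9, F_u = 0, F_v = -3/2, G_u = 5, G_v = -2
E_vv = 18, F_uv = 0, G_uu = 25/8
The intrinsic route: Brioschi's K = (det M1 - det M2)/(EG - F^2)^2.
M1 = [[-E_vv/2 + F_uv - G_uu/2, E_u/2, F_u - E_v/2], [F_v - G_u/2, E, F], [G_v/2, F, G]] = [[-169/16, 0, -9/2], [-4, 5/2, 3/4], [-1, 3/4, 9/2]]; det M1 = -28323/256
M2 = [[0, E_v/2, G_u/2], [E_v/2, E, F], [G_u/2, F, G]] = [[0, 9/2, 5/2], [9/2, 5/2, 3/4], [5/2, 3/4, 9/2]]; det M2 = -719/8
det M1 - det M2 = -5315/256; K = -5315/256 / (171/16)^2 = -5315/29241

Answer: K = -5315/29241


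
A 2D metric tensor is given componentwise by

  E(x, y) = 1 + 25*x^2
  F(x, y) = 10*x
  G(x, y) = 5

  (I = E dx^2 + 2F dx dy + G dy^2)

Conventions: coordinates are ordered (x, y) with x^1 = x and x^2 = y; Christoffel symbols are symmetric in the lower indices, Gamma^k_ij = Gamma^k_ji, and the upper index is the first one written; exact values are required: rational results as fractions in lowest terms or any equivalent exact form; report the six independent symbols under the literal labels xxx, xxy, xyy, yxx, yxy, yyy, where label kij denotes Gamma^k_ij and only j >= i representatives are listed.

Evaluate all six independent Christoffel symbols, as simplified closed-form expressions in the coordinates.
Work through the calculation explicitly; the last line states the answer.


E = 1 + 25*x^2; F = 10*x; G = 5
Gamma^k_ij = (1/2) g^{kl} (d_i g_jl + d_j g_il - d_l g_ij), with g^inv = (1/(EG-F^2)) [[G, -F], [-F, E]]
first partials: E_x = 50*x, E_y = 0, F_x = 10, F_y = 0, G_x = 0, G_y = 0
D = EG - F^2 = 5 + 25*x^2
expanded: Gamma^x_xx = (G E_x - 2F F_x + F E_y)/(2D), Gamma^x_xy = (G E_y - F G_x)/(2D), Gamma^x_yy = (2G F_y - G G_x - F G_y)/(2D), Gamma^y_xx = (2E F_x - E E_y - F E_x)/(2D), Gamma^y_xy = (E G_x - F E_y)/(2D), Gamma^y_yy = (E G_y - 2F F_y + F G_x)/(2D); substitute and cancel common factors

Answer: Gamma_xxx = 5*x/(5*x^2 + 1), Gamma_xxy = 0, Gamma_xyy = 0, Gamma_yxx = 2/(5*x^2 + 1), Gamma_yxy = 0, Gamma_yyy = 0


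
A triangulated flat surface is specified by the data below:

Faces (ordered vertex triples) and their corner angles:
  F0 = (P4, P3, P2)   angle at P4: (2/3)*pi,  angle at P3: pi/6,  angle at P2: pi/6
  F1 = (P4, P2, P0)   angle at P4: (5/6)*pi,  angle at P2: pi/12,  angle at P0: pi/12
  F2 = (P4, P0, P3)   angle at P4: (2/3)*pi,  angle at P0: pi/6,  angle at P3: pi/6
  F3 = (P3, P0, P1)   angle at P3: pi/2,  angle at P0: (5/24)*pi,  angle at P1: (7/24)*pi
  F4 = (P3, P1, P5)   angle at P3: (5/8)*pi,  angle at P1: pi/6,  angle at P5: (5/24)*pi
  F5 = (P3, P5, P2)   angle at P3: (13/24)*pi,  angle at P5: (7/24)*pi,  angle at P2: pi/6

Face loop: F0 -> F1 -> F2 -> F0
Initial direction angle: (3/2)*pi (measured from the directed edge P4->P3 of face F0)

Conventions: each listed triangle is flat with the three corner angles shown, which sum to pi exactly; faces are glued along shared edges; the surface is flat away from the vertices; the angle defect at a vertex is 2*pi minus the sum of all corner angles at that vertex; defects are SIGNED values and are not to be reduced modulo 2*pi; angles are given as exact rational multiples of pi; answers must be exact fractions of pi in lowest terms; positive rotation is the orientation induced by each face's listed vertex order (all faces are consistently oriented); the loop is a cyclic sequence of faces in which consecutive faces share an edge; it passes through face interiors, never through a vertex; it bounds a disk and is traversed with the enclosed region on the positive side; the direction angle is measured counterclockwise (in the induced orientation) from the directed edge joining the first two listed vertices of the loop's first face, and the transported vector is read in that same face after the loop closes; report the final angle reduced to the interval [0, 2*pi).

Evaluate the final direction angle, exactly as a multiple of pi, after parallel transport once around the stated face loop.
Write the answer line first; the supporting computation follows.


Answer: final direction angle = (4/3)*pi

enclosed vertex P4: corner angles sum to (13/6)*pi, defect = 2*pi - (13/6)*pi = -pi/6
adding the enclosed defects to the starting angle (mod 2*pi, induced orientation) gives the holonomy
final angle = (3/2)*pi - pi/6 = (4/3)*pi (mod 2*pi)


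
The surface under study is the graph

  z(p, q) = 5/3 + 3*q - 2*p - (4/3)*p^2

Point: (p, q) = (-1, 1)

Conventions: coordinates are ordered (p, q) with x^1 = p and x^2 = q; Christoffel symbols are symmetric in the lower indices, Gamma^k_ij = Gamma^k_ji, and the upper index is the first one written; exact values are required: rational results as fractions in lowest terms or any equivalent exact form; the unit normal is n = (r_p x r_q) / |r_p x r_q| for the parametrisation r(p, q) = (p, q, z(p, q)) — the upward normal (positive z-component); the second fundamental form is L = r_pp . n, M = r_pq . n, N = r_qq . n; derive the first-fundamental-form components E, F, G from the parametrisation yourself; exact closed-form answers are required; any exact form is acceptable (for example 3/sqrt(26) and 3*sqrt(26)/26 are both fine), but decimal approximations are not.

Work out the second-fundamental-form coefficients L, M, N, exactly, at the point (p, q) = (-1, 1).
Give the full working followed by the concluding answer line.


z_p = 2/3, z_q = 3, z_pp = -8/3, z_pq = 0, z_qq = 0
E = 13/9, F = 2, G = 10; answer radicand W^2 = 94/9
unnormalised second-form numerators: l = -8/3, m = 0, n = 0; L = l/sqrt(94/9), and similarly M = m/sqrt(W^2), N = n/sqrt(W^2)

Answer: L = -4*sqrt(94)/47, M = 0, N = 0


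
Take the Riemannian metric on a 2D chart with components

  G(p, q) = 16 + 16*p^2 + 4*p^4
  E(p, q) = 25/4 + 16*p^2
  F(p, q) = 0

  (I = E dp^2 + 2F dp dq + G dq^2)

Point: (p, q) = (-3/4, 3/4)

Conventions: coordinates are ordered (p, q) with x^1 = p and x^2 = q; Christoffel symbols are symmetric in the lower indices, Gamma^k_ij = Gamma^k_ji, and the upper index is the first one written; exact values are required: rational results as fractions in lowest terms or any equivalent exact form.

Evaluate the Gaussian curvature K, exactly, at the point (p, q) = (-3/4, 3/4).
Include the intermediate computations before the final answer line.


E = 61/4, F = 0, G = 1681/64, EG - F^2 = 102541/256 at the point
E_p = -24, E_q = 0, F_p = 0, F_q = 0, G_p = -123/4, G_q = 0
E_qq = 0, F_pq = 0, G_pp = 59
Brioschi: K = (det M1 - det M2) / (EG - F^2)^2 with the standard first/second-derivative matrices M1, M2.
M1 = [[-E_qq/2 + F_pq - G_pp/2, E_p/2, F_p - E_q/2], [F_q - G_p/2, E, F], [G_q/2, F, G]] = [[-59/2, -12, 0], [123/8, 61/4, 0], [0, 0, 1681/64]]; det M1 = -3568763/512
M2 = [[0, E_q/2, G_p/2], [E_q/2, E, F], [G_p/2, F, G]] = [[0, 0, -123/8], [0, 61/4, 0], [-123/8, 0, 1681/64]]; det M2 = -922869/256
det M1 - det M2 = -1723025/512; K = -1723025/512 / (102541/256)^2 = -3200/152561

Answer: K = -3200/152561


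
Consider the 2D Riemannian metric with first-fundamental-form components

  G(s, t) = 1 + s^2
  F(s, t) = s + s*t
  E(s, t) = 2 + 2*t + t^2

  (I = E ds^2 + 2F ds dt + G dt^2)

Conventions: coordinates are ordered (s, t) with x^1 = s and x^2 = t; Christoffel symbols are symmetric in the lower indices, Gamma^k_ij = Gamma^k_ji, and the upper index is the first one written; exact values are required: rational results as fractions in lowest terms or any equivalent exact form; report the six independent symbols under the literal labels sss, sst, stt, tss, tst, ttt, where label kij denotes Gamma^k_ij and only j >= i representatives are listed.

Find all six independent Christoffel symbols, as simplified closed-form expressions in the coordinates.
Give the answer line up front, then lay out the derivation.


Answer: Gamma_sss = 0, Gamma_sst = (t + 1)/(s^2 + t^2 + 2*t + 2), Gamma_stt = 0, Gamma_tss = 0, Gamma_tst = s/(s^2 + t^2 + 2*t + 2), Gamma_ttt = 0

E = 2 + 2*t + t^2; F = s + s*t; G = 1 + s^2
Gamma^k_ij = (1/2) g^{kl} (d_i g_jl + d_j g_il - d_l g_ij), with g^inv = (1/(EG-F^2)) [[G, -F], [-F, E]]
first partials: E_s = 0, E_t = 2 + 2*t, F_s = 1 + t, F_t = s, G_s = 2*s, G_t = 0
D = EG - F^2 = 2 + 2*t + t^2 + s^2
expanded: Gamma^s_ss = (G E_s - 2F F_s + F E_t)/(2D), Gamma^s_st = (G E_t - F G_s)/(2D), Gamma^s_tt = (2G F_t - G G_s - F G_t)/(2D), Gamma^t_ss = (2E F_s - E E_t - F E_s)/(2D), Gamma^t_st = (E G_s - F E_t)/(2D), Gamma^t_tt = (E G_t - 2F F_t + F G_s)/(2D); substitute and cancel common factors


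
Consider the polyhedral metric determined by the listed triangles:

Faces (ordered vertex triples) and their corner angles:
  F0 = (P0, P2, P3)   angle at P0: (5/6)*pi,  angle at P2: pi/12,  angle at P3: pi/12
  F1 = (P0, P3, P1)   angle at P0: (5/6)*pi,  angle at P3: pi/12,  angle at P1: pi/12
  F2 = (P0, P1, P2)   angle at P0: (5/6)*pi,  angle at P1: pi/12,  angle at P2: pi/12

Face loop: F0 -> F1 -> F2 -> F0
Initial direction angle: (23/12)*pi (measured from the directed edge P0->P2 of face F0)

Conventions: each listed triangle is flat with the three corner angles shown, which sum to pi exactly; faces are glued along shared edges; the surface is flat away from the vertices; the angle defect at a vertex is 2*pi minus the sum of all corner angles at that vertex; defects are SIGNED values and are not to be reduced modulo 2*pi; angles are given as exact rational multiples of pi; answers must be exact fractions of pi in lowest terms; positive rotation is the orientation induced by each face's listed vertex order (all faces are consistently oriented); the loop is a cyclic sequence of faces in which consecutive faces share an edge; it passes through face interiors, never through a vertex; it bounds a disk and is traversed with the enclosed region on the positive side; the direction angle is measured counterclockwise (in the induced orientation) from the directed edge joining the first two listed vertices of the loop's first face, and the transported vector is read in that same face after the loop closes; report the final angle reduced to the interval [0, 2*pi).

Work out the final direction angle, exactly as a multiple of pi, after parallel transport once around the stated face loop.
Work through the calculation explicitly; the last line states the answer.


enclosed vertex P0: corner angles sum to (5/2)*pi, defect = 2*pi - (5/2)*pi = -pi/2
the rotation equals the total enclosed defect, so the final angle is initial + defects (mod 2*pi)
final angle = (23/12)*pi - pi/2 = (17/12)*pi (mod 2*pi)

Answer: final direction angle = (17/12)*pi


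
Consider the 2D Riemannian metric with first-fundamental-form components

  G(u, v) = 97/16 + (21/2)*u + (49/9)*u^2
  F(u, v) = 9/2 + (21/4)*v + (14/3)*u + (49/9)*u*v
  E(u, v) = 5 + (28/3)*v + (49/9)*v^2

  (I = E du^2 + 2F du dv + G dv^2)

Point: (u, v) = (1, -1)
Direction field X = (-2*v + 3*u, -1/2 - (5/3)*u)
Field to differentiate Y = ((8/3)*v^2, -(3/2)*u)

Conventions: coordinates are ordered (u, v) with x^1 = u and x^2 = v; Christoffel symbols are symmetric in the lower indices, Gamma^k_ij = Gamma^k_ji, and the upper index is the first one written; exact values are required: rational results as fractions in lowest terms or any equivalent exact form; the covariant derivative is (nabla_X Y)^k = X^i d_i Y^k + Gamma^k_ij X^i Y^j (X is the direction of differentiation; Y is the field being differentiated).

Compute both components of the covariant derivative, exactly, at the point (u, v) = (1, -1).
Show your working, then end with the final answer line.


E = 10/9, F = -55/36, G = 3169/144 at the point
E_u = 0, E_v = -14/9, F_u = -7/9, F_v = 385/36, G_u = 385/18, G_v = 0
EG - F^2 = 3185/144;  g^inv = (144/3185) * [[3169/144, 55/36], [55/36, 10/9]]
first-kind symbols [ij,l] = (1/2)(d_i g_jl + d_j g_il - d_l g_ij): [uu,u] = E_u/2 = 0, [uu,v] = F_u - E_v/2 = 0, [uv,u] = E_v/2 = -7/9, [uv,v] = G_u/2 = 385/36, [vv,u] = F_v - G_u/2 = 0, [vv,v] = G_v/2 = 0
Gamma^u_ij = (G*[ij,u] - F*[ij,v])/(EG - F^2), Gamma^v_ij = (E*[ij,v] - F*[ij,u])/(EG - F^2)
Gamma_uuu = 0, Gamma_uuv = -16/455, Gamma_uvv = 0, Gamma_vuu = 0, Gamma_vuv = 44/91, Gamma_vvv = 0
X = (5, -13/6), Y = (8/3, -3/2) at the point

Answer: (nabla_X Y)^u = 49232/4095, (nabla_X Y)^v = -22801/1638


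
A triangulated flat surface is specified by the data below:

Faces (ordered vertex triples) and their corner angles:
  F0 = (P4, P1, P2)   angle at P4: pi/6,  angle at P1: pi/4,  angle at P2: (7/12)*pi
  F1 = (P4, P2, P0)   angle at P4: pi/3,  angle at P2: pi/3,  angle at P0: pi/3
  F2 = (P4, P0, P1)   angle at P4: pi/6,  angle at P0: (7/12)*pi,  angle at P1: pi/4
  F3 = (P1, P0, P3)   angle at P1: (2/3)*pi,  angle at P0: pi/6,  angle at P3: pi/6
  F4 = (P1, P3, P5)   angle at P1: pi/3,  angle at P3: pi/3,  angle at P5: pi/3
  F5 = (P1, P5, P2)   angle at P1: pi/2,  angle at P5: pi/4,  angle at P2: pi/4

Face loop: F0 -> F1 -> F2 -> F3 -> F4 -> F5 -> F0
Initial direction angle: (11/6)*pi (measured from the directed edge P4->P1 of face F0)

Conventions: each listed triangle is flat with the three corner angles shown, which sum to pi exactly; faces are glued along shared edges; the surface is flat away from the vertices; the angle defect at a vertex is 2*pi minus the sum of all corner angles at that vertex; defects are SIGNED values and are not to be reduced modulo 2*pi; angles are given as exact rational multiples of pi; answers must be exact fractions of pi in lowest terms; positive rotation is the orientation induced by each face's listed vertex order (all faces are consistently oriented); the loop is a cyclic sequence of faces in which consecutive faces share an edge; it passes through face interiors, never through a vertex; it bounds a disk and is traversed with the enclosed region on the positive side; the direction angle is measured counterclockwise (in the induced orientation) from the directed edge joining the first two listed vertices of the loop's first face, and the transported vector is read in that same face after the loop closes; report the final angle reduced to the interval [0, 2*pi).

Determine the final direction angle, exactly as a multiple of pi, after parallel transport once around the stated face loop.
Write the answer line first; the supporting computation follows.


Answer: final direction angle = (7/6)*pi

enclosed vertex P1: corner angles sum to 2*pi, defect = 2*pi - 2*pi = 0
enclosed vertex P4: corner angles sum to (2/3)*pi, defect = 2*pi - (2/3)*pi = (4/3)*pi
by Gauss-Bonnet the loop rotates the vector by the enclosed defect sum (positive orientation, mod 2*pi)
final angle = (11/6)*pi + (4/3)*pi = (7/6)*pi (mod 2*pi)
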